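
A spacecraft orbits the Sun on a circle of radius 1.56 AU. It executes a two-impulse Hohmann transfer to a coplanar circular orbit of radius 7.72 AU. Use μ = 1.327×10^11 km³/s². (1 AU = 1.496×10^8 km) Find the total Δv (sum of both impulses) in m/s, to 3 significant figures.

In km: r₁ = 1.56 × 1.496×10^8 = 2.33376×10^8 km; r₂ = 7.72 × 1.496×10^8 = 1.154912×10^9 km.
Transfer-ellipse semi-major axis a_t = (r₁ + r₂)/2 = (2.33376×10^8 + 1.154912×10^9)/2 = 6.94144×10^8 km.
Circular speed at r₁: v₁ = √(μ/r₁) = √(1.327×10^11/2.33376×10^8) = 23.846 km/s.
On the transfer ellipse at r₁, vis-viva equation gives v_p = √[μ(2/r₁ − 1/a_t)] = 30.758 km/s.
First burn Δv₁ = |v_p − v₁| = 6.912 km/s.
At r₂, v₂ = √(μ/r₂) = 10.719 km/s.
Transfer-orbit speed at r₂: v_a = √[μ(2/r₂ − 1/a_t)] = 6.2153 km/s.
Second burn Δv₂ = |v₂ − v_a| = 4.504 km/s.
Total Δv = Δv₁ + Δv₂ = 11.42 km/s.

Δv = 11400 m/s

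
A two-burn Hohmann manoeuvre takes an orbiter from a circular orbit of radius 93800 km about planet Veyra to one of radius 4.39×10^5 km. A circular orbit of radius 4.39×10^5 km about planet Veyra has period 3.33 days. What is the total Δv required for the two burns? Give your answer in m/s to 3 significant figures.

From Kepler's third law T² = 4π²r³/μ at r = 4.39×10^5 km, T = 3.33 days = 3.33 × 86400 s = 2.87712×10^5 s: μ = 4π²r³/T² = 4.03494×10^7 km³/s².
Semi-major axis of the transfer orbit: a_t = (93800 + 4.390×10^5)/2 = 2.664×10^5 km.
Circular speed at r₁: v₁ = √(μ/r₁) = √(4.03494×10^7/93800) = 20.7404 km/s.
Transfer-orbit speed at r₁ (v² = μ(2/r − 1/a)): v_p = √[μ(2/r₁ − 1/a_t)] = 26.6246 km/s.
First burn Δv₁ = |v_p − v₁| = 5.884 km/s.
At r₂, v₂ = √(μ/r₂) = 9.587 km/s.
Transfer-orbit speed at r₂: v_a = √[μ(2/r₂ − 1/a_t)] = 5.689 km/s.
Second burn Δv₂ = |v₂ − v_a| = 3.898 km/s.
Δv = Δv₁ + Δv₂ = 5.884 + 3.898 = 9.782 km/s.

Δv = 9780 m/s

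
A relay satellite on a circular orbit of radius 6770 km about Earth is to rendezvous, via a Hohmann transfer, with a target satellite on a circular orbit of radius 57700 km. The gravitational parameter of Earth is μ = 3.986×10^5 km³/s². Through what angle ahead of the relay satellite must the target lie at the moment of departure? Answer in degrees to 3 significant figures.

Transfer-ellipse semi-major axis a_t = (r₁ + r₂)/2 = (6770 + 57700)/2 = 32235 km.
Transfer time t = π√(a_t³/μ) = 28800 s.
Target angular speed ω₂ = √(μ/r₂³) = 4.555×10^-5 rad/s.
Angle swept by the target during transfer: ω₂·t = 1.3118 rad = 75.16°.
The relay satellite traverses 180° on the transfer ellipse, so the target must lead by 180° − 75.16° = 105°.

φ = 105°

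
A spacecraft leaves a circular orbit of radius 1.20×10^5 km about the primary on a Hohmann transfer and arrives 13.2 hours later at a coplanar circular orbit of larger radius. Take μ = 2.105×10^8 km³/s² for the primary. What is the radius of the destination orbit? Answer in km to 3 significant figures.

Transfer time t = 13.2 hours = 47520 s, and t = π√(a_t³/μ).
So a_t = (μ t²/π²)^(1/3) = (2.105×10^8 × (47520)² / π²)^(1/3) = 3.6383×10^5 km.
Since a_t = (r₁ + r₂)/2, r₂ = 2a_t − r₁ = 2×3.6383×10^5 − 1.200×10^5 = 6.0766×10^5 km.

r₂ = 6.08×10^5 km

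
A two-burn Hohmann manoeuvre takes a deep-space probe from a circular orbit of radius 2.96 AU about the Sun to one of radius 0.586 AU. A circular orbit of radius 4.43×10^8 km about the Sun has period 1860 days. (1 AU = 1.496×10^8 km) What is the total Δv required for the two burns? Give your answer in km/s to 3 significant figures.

Δv = 18.7 km/s

From Kepler's third law T² = 4π²r³/μ at r = 4.43×10^8 km, T = 1860 days = 1860 × 86400 s = 1.60704×10^8 s: μ = 4π²r³/T² = 1.32898×10^11 km³/s².
In km: r₁ = 2.96 × 1.496×10^8 = 4.42816×10^8 km; r₂ = 0.586 × 1.496×10^8 = 8.76656×10^7 km.
Semi-major axis of the transfer orbit: a_t = (4.42816×10^8 + 8.76656×10^7)/2 = 2.652408×10^8 km.
Circular speed at r₁: v₁ = √(μ/r₁) = √(1.32898×10^11/4.42816×10^8) = 17.324 km/s.
On the transfer ellipse at r₁, vis-viva equation gives v_a = √[μ(2/r₁ − 1/a_t)] = 9.9596 km/s.
First burn Δv₁ = |v_a − v₁| = 7.3644 km/s.
Circular speed at r₂: v₂ = √(μ/r₂) = 38.9354 km/s.
Transfer-orbit speed at r₂: v_p = √[μ(2/r₂ − 1/a_t)] = 50.3078 km/s.
Second burn Δv₂ = |v₂ − v_p| = 11.372 km/s.
Δv = Δv₁ + Δv₂ = 7.3644 + 11.372 = 18.74 km/s.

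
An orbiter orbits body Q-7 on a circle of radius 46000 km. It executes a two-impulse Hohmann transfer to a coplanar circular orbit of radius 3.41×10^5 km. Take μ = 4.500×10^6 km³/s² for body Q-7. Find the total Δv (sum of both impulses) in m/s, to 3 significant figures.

Δv = 5100 m/s

Semi-major axis of the transfer orbit: a_t = (46000 + 3.410×10^5)/2 = 1.935×10^5 km.
Circular speed at r₁: v₁ = √(μ/r₁) = √(4.500×10^6/46000) = 9.8907 km/s.
Transfer-orbit speed at r₁ (vis-viva equation): v_p = √[μ(2/r₁ − 1/a_t)] = 13.130 km/s.
First burn Δv₁ = |v_p − v₁| = 3.2393 km/s.
At r₂, v₂ = √(μ/r₂) = 3.6327 km/s.
Transfer-orbit speed at r₂: v_a = √[μ(2/r₂ − 1/a_t)] = 1.7712 km/s.
Second burn Δv₂ = |v₂ − v_a| = 1.8615 km/s.
Total Δv = Δv₁ + Δv₂ = 5.101 km/s.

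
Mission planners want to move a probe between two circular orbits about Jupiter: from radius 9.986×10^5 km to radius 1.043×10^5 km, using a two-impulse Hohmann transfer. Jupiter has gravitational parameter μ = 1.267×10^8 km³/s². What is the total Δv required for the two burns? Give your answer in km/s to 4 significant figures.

Semi-major axis of the transfer orbit: a_t = (9.986×10^5 + 1.043×10^5)/2 = 5.5145×10^5 km.
Circular speed at r₁: v₁ = √(μ/r₁) = √(1.267×10^8/9.986×10^5) = 11.264 km/s.
Transfer-orbit speed at r₁ (v² = μ(2/r − 1/a)): v_a = √[μ(2/r₁ − 1/a_t)] = 4.8987 km/s.
First burn Δv₁ = |v_a − v₁| = 6.3653 km/s.
At r₂, v₂ = √(μ/r₂) = 34.8535 km/s.
Transfer-orbit speed at r₂: v_p = √[μ(2/r₂ − 1/a_t)] = 46.9017 km/s.
Second burn Δv₂ = |v₂ − v_p| = 12.048 km/s.
Δv = Δv₁ + Δv₂ = 6.3653 + 12.048 = 18.41 km/s.

Δv = 18.41 km/s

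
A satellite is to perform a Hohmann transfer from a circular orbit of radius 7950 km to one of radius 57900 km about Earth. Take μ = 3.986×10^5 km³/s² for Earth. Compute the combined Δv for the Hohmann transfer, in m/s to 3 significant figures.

The Hohmann ellipse has a_t = (r₁ + r₂)/2 = 32925 km.
At r₁ the circular-orbit speed is v₁ = √(μ/r₁) = 7.081 km/s.
Transfer-orbit speed at r₁ (vis-viva equation): v_p = √[μ(2/r₁ − 1/a_t)] = 9.390 km/s.
First burn Δv₁ = |v_p − v₁| = 2.309 km/s.
At r₂, v₂ = √(μ/r₂) = 2.624 km/s.
Transfer-orbit speed at r₂: v_a = √[μ(2/r₂ − 1/a_t)] = 1.289 km/s.
Second burn Δv₂ = |v₂ − v_a| = 1.335 km/s.
Total Δv = Δv₁ + Δv₂ = 3.644 km/s.

Δv = 3640 m/s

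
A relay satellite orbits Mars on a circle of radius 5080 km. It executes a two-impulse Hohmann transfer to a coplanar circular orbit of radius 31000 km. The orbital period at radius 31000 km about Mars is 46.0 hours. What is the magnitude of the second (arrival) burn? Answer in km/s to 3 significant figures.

From Kepler's third law T² = 4π²r³/μ at r = 31000 km, T = 46.0 hours = 46.0 × 3600 s = 1.656×10^5 s: μ = 4π²r³/T² = 42886.9 km³/s².
Transfer-ellipse semi-major axis a_t = (r₁ + r₂)/2 = (5080 + 31000)/2 = 18040 km.
Circular speed at r = 31000 km: v_c = √(μ/r) = 1.1762 km/s.
Transfer-orbit speed at the same r (vis-viva, a = a_t): v_t = √[μ(2/r − 1/a_t)] = 0.62416 km/s.
Δv₂ = |v_t − v_c| = |0.62416 − 1.1762| = 0.5520 km/s.

Δv₂ = 0.552 km/s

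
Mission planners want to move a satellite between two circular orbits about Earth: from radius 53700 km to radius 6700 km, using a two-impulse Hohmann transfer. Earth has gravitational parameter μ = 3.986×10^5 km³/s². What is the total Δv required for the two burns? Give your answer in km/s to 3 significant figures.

Semi-major axis of the transfer orbit: a_t = (53700 + 6700)/2 = 30200 km.
Circular speed at r₁: v₁ = √(μ/r₁) = √(3.986×10^5/53700) = 2.724 km/s.
Transfer-orbit speed at r₁ (vis-viva equation): v_a = √[μ(2/r₁ − 1/a_t)] = 1.283 km/s.
First burn Δv₁ = |v_a − v₁| = 1.441 km/s.
At r₂, v₂ = √(μ/r₂) = 7.7131 km/s.
Transfer-orbit speed at r₂: v_p = √[μ(2/r₂ − 1/a_t)] = 10.285 km/s.
Second burn Δv₂ = |v₂ − v_p| = 2.572 km/s.
Total Δv = Δv₁ + Δv₂ = 4.013 km/s.

Δv = 4.01 km/s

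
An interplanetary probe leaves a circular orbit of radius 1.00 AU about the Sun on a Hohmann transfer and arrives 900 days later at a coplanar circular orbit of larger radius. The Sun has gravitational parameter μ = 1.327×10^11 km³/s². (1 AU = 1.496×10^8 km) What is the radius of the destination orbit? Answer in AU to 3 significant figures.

In km: r₁ = 1.00 × 1.496×10^8 = 1.496×10^8 km.
Transfer time t = 900 days = 7.776×10^7 s, and t = π√(a_t³/μ).
So a_t = (μ t²/π²)^(1/3) = (1.327×10^11 × (7.776×10^7)² / π²)^(1/3) = 4.3321×10^8 km.
Since a_t = (r₁ + r₂)/2, r₂ = 2a_t − r₁ = 2×4.3321×10^8 − 1.496×10^8 = 7.1682×10^8 km.
In AU: r₂ = 7.1682×10^8 / 1.496×10^8 = 4.79 AU.

r₂ = 4.79 AU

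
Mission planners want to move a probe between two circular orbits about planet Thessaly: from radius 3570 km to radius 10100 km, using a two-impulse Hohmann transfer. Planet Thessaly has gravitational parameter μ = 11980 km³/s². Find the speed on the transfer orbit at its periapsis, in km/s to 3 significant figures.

v = 2.23 km/s

Transfer-ellipse semi-major axis a_t = (r₁ + r₂)/2 = (3570 + 10100)/2 = 6835 km.
At periapsis, r = 3570 km.
Vis-viva: v = √[μ(2/r − 1/a_t)] = √[11980 × (2/3570 − 1/6835)] = 2.227 km/s.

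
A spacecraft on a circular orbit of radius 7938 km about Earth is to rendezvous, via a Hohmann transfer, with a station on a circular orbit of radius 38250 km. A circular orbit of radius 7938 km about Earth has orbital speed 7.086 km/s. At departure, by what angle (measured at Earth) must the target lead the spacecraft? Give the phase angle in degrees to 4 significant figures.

φ = 95.55°

From the circular-orbit relation v² = μ/r at r = 7938 km: μ = v²r = (7.086)² × 7938 = 3.98578×10^5 km³/s².
The Hohmann ellipse has a_t = (r₁ + r₂)/2 = 23094 km.
The half-period of the transfer ellipse is t = π√(a_t³/μ) = 17464 s.
The target's mean motion on its circular orbit is ω₂ = √(μ/r₂³) = 8.4394×10^-5 rad/s.
Angle swept by the target during transfer: ω₂·t = 1.474 rad = 84.45°.
Arrival is 180° from departure on the ellipse, so φ = 180° − 84.45° = 95.55°.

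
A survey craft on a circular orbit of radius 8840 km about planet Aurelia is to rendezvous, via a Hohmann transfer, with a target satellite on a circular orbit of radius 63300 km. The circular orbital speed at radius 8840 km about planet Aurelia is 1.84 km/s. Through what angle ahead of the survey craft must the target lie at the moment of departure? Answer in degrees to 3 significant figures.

From the circular-orbit relation v² = μ/r at r = 8840 km: μ = v²r = (1.84)² × 8840 = 29928.7 km³/s².
The Hohmann ellipse has a_t = (r₁ + r₂)/2 = 36070 km.
The half-period of the transfer ellipse is t = π√(a_t³/μ) = 1.244014×10^5 s.
The target's mean motion on its circular orbit is ω₂ = √(μ/r₂³) = 1.086272×10^-5 rad/s.
Angle swept by the target during transfer: ω₂·t = 1.35134 rad = 77.43°.
The survey craft traverses 180° on the transfer ellipse, so the target must lead by 180° − 77.43° = 103°.

φ = 103°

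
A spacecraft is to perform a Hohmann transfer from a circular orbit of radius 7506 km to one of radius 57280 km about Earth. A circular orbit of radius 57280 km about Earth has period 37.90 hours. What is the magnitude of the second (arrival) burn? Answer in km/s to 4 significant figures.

From Kepler's third law T² = 4π²r³/μ at r = 57280 km, T = 37.90 hours = 37.90 × 3600 s = 1.3644×10^5 s: μ = 4π²r³/T² = 3.98552×10^5 km³/s².
Transfer-ellipse semi-major axis a_t = (r₁ + r₂)/2 = (7506 + 57280)/2 = 32393 km.
Circular speed at r = 57280 km: v_c = √(μ/r) = 2.638 km/s.
Transfer-orbit speed at the same r (vis-viva, a = a_t): v_t = √[μ(2/r − 1/a_t)] = 1.270 km/s.
Δv₂ = |v_t − v_c| = |1.270 − 2.638| = 1.368 km/s.

Δv₂ = 1.368 km/s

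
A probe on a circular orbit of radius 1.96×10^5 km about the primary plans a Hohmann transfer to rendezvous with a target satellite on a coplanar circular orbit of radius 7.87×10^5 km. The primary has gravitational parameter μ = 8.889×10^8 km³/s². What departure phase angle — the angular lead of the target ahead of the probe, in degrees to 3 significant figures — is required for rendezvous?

Semi-major axis of the transfer orbit: a_t = (1.960×10^5 + 7.870×10^5)/2 = 4.915×10^5 km.
Transfer time t = π√(a_t³/μ) = 36309 s.
Target angular speed ω₂ = √(μ/r₂³) = 4.2704×10^-5 rad/s.
Angle swept by the target during transfer: ω₂·t = 1.5505 rad = 88.84°.
The probe traverses 180° on the transfer ellipse, so the target must lead by 180° − 88.84° = 91.2°.

φ = 91.2°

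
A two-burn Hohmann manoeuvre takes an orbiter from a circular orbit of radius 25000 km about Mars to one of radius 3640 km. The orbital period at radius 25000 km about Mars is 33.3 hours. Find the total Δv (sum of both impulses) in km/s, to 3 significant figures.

From Kepler's third law T² = 4π²r³/μ at r = 25000 km, T = 33.3 hours = 33.3 × 3600 s = 1.1988×10^5 s: μ = 4π²r³/T² = 42922.6 km³/s².
Transfer-ellipse semi-major axis a_t = (r₁ + r₂)/2 = (25000 + 3640)/2 = 14320 km.
At r₁ the circular-orbit speed is v₁ = √(μ/r₁) = 1.3103 km/s.
On the transfer ellipse at r₁, vis-viva equation gives v_a = √[μ(2/r₁ − 1/a_t)] = 0.66062 km/s.
First burn Δv₁ = |v_a − v₁| = 0.6497 km/s.
At r₂, v₂ = √(μ/r₂) = 3.434 km/s.
Transfer-orbit speed at r₂: v_p = √[μ(2/r₂ − 1/a_t)] = 4.537 km/s.
Second burn Δv₂ = |v₂ − v_p| = 1.103 km/s.
Δv = Δv₁ + Δv₂ = 0.6497 + 1.103 = 1.753 km/s.

Δv = 1.75 km/s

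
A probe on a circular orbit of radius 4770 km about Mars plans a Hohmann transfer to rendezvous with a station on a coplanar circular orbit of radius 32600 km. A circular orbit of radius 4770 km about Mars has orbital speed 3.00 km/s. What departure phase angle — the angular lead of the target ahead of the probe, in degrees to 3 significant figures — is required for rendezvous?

φ = 102°

From the circular-orbit relation v² = μ/r at r = 4770 km: μ = v²r = (3.00)² × 4770 = 42930.0 km³/s².
The Hohmann ellipse has a_t = (r₁ + r₂)/2 = 18685 km.
The half-period of the transfer ellipse is t = π√(a_t³/μ) = 38727 s.
Target angular speed ω₂ = √(μ/r₂³) = 3.5201×10^-5 rad/s.
Angle swept by the target during transfer: ω₂·t = 1.3632 rad = 78.11°.
The probe traverses 180° on the transfer ellipse, so the target must lead by 180° − 78.11° = 102°.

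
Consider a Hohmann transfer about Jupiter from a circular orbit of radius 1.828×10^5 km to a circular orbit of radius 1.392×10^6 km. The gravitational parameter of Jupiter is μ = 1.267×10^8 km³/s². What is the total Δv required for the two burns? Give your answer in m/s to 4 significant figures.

Δv = 13620 m/s

Semi-major axis of the transfer orbit: a_t = (1.828×10^5 + 1.392×10^6)/2 = 7.874×10^5 km.
Circular speed at r₁: v₁ = √(μ/r₁) = √(1.267×10^8/1.828×10^5) = 26.327 km/s.
Transfer-orbit speed at r₁ (vis-viva equation): v_p = √[μ(2/r₁ − 1/a_t)] = 35.004 km/s.
First burn Δv₁ = |v_p − v₁| = 8.677 km/s.
At r₂, v₂ = √(μ/r₂) = 9.5404 km/s.
Transfer-orbit speed at r₂: v_a = √[μ(2/r₂ − 1/a_t)] = 4.5968 km/s.
Second burn Δv₂ = |v₂ − v_a| = 4.944 km/s.
Total Δv = Δv₁ + Δv₂ = 13.62 km/s.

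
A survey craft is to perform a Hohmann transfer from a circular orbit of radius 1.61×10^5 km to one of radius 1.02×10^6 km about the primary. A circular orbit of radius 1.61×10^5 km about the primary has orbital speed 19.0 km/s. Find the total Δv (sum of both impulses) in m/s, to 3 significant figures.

Δv = 9580 m/s

From the circular-orbit relation v² = μ/r at r = 1.61×10^5 km: μ = v²r = (19.0)² × 1.61×10^5 = 5.81210×10^7 km³/s².
Transfer-ellipse semi-major axis a_t = (r₁ + r₂)/2 = (1.610×10^5 + 1.020×10^6)/2 = 5.905×10^5 km.
Circular speed at r₁: v₁ = √(μ/r₁) = √(5.81210×10^7/1.610×10^5) = 19.000 km/s.
Transfer-orbit speed at r₁ (vis-viva): v_p = √[μ(2/r₁ − 1/a_t)] = 24.971 km/s.
First burn Δv₁ = |v_p − v₁| = 5.971 km/s.
At r₂, v₂ = √(μ/r₂) = 7.549 km/s.
Transfer-orbit speed at r₂: v_a = √[μ(2/r₂ − 1/a_t)] = 3.942 km/s.
Second burn Δv₂ = |v₂ − v_a| = 3.607 km/s.
Δv = Δv₁ + Δv₂ = 5.971 + 3.607 = 9.578 km/s.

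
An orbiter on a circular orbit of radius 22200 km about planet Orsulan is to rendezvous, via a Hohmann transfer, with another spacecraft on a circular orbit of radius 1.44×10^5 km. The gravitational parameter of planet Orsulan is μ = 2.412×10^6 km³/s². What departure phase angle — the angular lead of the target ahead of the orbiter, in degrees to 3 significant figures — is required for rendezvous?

φ = 101°

Transfer-ellipse semi-major axis a_t = (r₁ + r₂)/2 = (22200 + 1.440×10^5)/2 = 83100 km.
The half-period of the transfer ellipse is t = π√(a_t³/μ) = 48460 s.
Target angular speed ω₂ = √(μ/r₂³) = 2.842×10^-5 rad/s.
Angle swept by the target during transfer: ω₂·t = 1.3772 rad = 78.91°.
Arrival is 180° from departure on the ellipse, so φ = 180° − 78.91° = 101°.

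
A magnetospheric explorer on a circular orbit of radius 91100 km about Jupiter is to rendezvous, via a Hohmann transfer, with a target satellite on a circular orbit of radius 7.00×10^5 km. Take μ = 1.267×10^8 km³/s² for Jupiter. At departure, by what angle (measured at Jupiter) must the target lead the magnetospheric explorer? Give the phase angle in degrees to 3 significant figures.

Transfer-ellipse semi-major axis a_t = (r₁ + r₂)/2 = (91100 + 7.000×10^5)/2 = 3.9555×10^5 km.
The half-period of the transfer ellipse is t = π√(a_t³/μ) = 69432.6 s.
The target's mean motion on its circular orbit is ω₂ = √(μ/r₂³) = 1.92195×10^-5 rad/s.
Angle swept by the target during transfer: ω₂·t = 1.3345 rad = 76.46°.
Arrival is 180° from departure on the ellipse, so φ = 180° − 76.46° = 104°.

φ = 104°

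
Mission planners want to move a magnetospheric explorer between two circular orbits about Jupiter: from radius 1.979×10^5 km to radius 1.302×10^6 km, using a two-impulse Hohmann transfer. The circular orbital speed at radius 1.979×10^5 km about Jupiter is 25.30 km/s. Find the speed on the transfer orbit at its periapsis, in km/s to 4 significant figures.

From the circular-orbit relation v² = μ/r at r = 1.979×10^5 km: μ = v²r = (25.30)² × 1.979×10^5 = 1.26674×10^8 km³/s².
Transfer-ellipse semi-major axis a_t = (r₁ + r₂)/2 = (1.979×10^5 + 1.302×10^6)/2 = 7.4995×10^5 km.
At periapsis, r = 1.979×10^5 km.
Vis-viva: v = √[μ(2/r − 1/a_t)] = √[1.26674×10^8 × (2/1.979×10^5 − 1/7.4995×10^5)] = 33.34 km/s.

v = 33.34 km/s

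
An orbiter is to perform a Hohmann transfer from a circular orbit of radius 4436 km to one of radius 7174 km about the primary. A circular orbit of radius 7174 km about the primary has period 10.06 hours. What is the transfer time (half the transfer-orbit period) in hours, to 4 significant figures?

From Kepler's third law T² = 4π²r³/μ at r = 7174 km, T = 10.06 hours = 10.06 × 3600 s = 36216 s: μ = 4π²r³/T² = 11113.3 km³/s².
Transfer-ellipse semi-major axis a_t = (r₁ + r₂)/2 = (4436 + 7174)/2 = 5805 km.
Half the transfer-orbit period gives t = π√(a_t³/μ) = 13180 s.
Converting: 13180 s ÷ 3600 s/hour = 3.661 hours.

t = 3.661 hours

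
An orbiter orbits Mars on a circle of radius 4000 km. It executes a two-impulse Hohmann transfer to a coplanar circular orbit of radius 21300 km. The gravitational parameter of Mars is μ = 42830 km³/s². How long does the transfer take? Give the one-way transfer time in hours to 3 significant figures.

The Hohmann ellipse has a_t = (r₁ + r₂)/2 = 12650 km.
By Kepler's third law the transfer-orbit period is T = 2π√(a_t³/μ), so t = T/2 = 21600 s.
Converting: 21600 s ÷ 3600 s/hour = 6.00 hours.

t = 6.00 hours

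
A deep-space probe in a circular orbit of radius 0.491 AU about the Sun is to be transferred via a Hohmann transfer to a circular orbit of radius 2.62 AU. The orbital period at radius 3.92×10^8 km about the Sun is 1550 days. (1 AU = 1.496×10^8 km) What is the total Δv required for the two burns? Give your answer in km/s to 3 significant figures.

From Kepler's third law T² = 4π²r³/μ at r = 3.92×10^8 km, T = 1550 days = 1550 × 86400 s = 1.3392×10^8 s: μ = 4π²r³/T² = 1.32595×10^11 km³/s².
In km: r₁ = 0.491 × 1.496×10^8 = 7.34536×10^7 km; r₂ = 2.62 × 1.496×10^8 = 3.91952×10^8 km.
Transfer-ellipse semi-major axis a_t = (r₁ + r₂)/2 = (7.34536×10^7 + 3.91952×10^8)/2 = 2.327028×10^8 km.
At r₁ the circular-orbit speed is v₁ = √(μ/r₁) = 42.49 km/s.
On the transfer ellipse at r₁, vis-viva equation gives v_p = √[μ(2/r₁ − 1/a_t)] = 55.14 km/s.
First burn Δv₁ = |v_p − v₁| = 12.65 km/s.
At r₂, v₂ = √(μ/r₂) = 18.393 km/s.
Transfer-orbit speed at r₂: v_a = √[μ(2/r₂ − 1/a_t)] = 10.334 km/s.
Second burn Δv₂ = |v₂ − v_a| = 8.059 km/s.
Total Δv = Δv₁ + Δv₂ = 20.71 km/s.

Δv = 20.7 km/s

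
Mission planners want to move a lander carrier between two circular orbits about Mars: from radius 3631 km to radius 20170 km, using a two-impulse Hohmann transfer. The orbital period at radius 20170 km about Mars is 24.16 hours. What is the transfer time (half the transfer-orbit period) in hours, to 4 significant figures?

From Kepler's third law T² = 4π²r³/μ at r = 20170 km, T = 24.16 hours = 24.16 × 3600 s = 86976 s: μ = 4π²r³/T² = 42823.1 km³/s².
The Hohmann ellipse has a_t = (r₁ + r₂)/2 = 11900.5 km.
Half the transfer-orbit period gives t = π√(a_t³/μ) = 19710 s.
Converting: 19710 s ÷ 3600 s/hour = 5.475 hours.

t = 5.475 hours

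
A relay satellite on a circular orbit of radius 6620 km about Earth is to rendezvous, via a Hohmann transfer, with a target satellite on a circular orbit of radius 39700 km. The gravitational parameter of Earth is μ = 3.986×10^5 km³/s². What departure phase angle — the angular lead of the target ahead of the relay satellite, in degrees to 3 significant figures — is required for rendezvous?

φ = 99.8°

Semi-major axis of the transfer orbit: a_t = (6620 + 39700)/2 = 23160 km.
Transfer time t = π√(a_t³/μ) = 17538 s.
The target's mean motion on its circular orbit is ω₂ = √(μ/r₂³) = 7.9815×10^-5 rad/s.
Angle swept by the target during transfer: ω₂·t = 1.3998 rad = 80.20°.
The relay satellite traverses 180° on the transfer ellipse, so the target must lead by 180° − 80.20° = 99.8°.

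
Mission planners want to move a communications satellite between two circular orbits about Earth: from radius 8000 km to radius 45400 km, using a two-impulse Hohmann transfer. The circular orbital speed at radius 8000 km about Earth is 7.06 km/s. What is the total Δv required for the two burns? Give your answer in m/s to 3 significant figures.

From the circular-orbit relation v² = μ/r at r = 8000 km: μ = v²r = (7.06)² × 8000 = 3.98749×10^5 km³/s².
The Hohmann ellipse has a_t = (r₁ + r₂)/2 = 26700 km.
At r₁ the circular-orbit speed is v₁ = √(μ/r₁) = 7.06000 km/s.
On the transfer ellipse at r₁, vis-viva gives v_p = √[μ(2/r₁ − 1/a_t)] = 9.20613 km/s.
First burn Δv₁ = |v_p − v₁| = 2.14613 km/s.
Circular speed at r₂: v₂ = √(μ/r₂) = 2.963615 km/s.
Transfer-orbit speed at r₂: v_a = √[μ(2/r₂ − 1/a_t)] = 1.622225 km/s.
Second burn Δv₂ = |v₂ − v_a| = 1.34139 km/s.
Total Δv = Δv₁ + Δv₂ = 3.488 km/s.

Δv = 3490 m/s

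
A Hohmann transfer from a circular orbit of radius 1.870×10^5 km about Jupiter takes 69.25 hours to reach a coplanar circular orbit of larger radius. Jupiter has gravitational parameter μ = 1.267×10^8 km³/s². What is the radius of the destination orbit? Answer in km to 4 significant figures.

r₂ = 1.668×10^6 km

Transfer time t = 69.25 hours = 2.493×10^5 s, and t = π√(a_t³/μ).
So a_t = (μ t²/π²)^(1/3) = (1.267×10^8 × (2.493×10^5)² / π²)^(1/3) = 9.2749×10^5 km.
Since a_t = (r₁ + r₂)/2, r₂ = 2a_t − r₁ = 2×9.2749×10^5 − 1.870×10^5 = 1.66798×10^6 km.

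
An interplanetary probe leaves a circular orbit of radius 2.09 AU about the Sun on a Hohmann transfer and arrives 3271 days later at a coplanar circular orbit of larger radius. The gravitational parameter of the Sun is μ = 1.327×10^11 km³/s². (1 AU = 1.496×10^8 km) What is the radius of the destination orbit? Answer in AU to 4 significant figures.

In km: r₁ = 2.09 × 1.496×10^8 = 3.12664×10^8 km.
Transfer time t = 3271 days = 2.826144×10^8 s, and t = π√(a_t³/μ).
So a_t = (μ t²/π²)^(1/3) = (1.327×10^11 × (2.826144×10^8)² / π²)^(1/3) = 1.0240×10^9 km.
Since a_t = (r₁ + r₂)/2, r₂ = 2a_t − r₁ = 2×1.0240×10^9 − 3.12664×10^8 = 1.735336×10^9 km.
In AU: r₂ = 1.735336×10^9 / 1.496×10^8 = 11.60 AU.

r₂ = 11.60 AU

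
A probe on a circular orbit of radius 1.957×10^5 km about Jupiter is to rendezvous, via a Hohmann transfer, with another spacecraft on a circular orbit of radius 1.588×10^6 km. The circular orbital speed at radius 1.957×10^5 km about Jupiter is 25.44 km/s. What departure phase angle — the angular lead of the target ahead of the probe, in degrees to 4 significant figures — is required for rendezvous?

φ = 104.2°

From the circular-orbit relation v² = μ/r at r = 1.957×10^5 km: μ = v²r = (25.44)² × 1.957×10^5 = 1.26656×10^8 km³/s².
Semi-major axis of the transfer orbit: a_t = (1.957×10^5 + 1.588×10^6)/2 = 8.9185×10^5 km.
The half-period of the transfer ellipse is t = π√(a_t³/μ) = 2.351×10^5 s.
Target angular speed ω₂ = √(μ/r₂³) = 5.624×10^-6 rad/s.
Angle swept by the target during transfer: ω₂·t = 1.3222 rad = 75.76°.
Arrival is 180° from departure on the ellipse, so φ = 180° − 75.76° = 104.2°.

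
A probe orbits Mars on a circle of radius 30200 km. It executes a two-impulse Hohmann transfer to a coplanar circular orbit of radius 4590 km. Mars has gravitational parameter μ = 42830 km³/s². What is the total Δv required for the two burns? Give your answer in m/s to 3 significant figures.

The Hohmann ellipse has a_t = (r₁ + r₂)/2 = 17395 km.
Circular speed at r₁: v₁ = √(μ/r₁) = √(42830/30200) = 1.1909 km/s.
Transfer-orbit speed at r₁ (v² = μ(2/r − 1/a)): v_a = √[μ(2/r₁ − 1/a_t)] = 0.61174 km/s.
First burn Δv₁ = |v_a − v₁| = 0.5792 km/s.
At r₂, v₂ = √(μ/r₂) = 3.0547 km/s.
Transfer-orbit speed at r₂: v_p = √[μ(2/r₂ − 1/a_t)] = 4.0249 km/s.
Second burn Δv₂ = |v₂ − v_p| = 0.9702 km/s.
Total Δv = Δv₁ + Δv₂ = 1.549 km/s.

Δv = 1550 m/s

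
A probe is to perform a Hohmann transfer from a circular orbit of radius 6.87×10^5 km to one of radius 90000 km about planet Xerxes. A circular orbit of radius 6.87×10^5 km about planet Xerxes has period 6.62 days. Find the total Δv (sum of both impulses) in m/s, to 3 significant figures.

From Kepler's third law T² = 4π²r³/μ at r = 6.87×10^5 km, T = 6.62 days = 6.62 × 86400 s = 5.71968×10^5 s: μ = 4π²r³/T² = 3.91279×10^7 km³/s².
Semi-major axis of the transfer orbit: a_t = (6.870×10^5 + 90000)/2 = 3.885×10^5 km.
At r₁ the circular-orbit speed is v₁ = √(μ/r₁) = 7.5468 km/s.
Transfer-orbit speed at r₁ (v² = μ(2/r − 1/a)): v_a = √[μ(2/r₁ − 1/a_t)] = 3.6324 km/s.
First burn Δv₁ = |v_a − v₁| = 3.914 km/s.
Circular speed at r₂: v₂ = √(μ/r₂) = 20.851 km/s.
Transfer-orbit speed at r₂: v_p = √[μ(2/r₂ − 1/a_t)] = 27.727 km/s.
Second burn Δv₂ = |v₂ − v_p| = 6.876 km/s.
Δv = Δv₁ + Δv₂ = 3.914 + 6.876 = 10.79 km/s.

Δv = 10800 m/s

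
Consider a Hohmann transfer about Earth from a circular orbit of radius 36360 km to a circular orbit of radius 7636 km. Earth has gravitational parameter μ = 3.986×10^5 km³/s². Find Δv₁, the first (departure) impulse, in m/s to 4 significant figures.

Δv₁ = 1360 m/s

Semi-major axis of the transfer orbit: a_t = (36360 + 7636)/2 = 21998 km.
Circular speed at r = 36360 km: v_c = √(μ/r) = 3.311 km/s.
Transfer-orbit speed at the same r (vis-viva, a = a_t): v_t = √[μ(2/r − 1/a_t)] = 1.951 km/s.
Δv₁ = |v_t − v_c| = |1.951 − 3.311| = 1.360 km/s.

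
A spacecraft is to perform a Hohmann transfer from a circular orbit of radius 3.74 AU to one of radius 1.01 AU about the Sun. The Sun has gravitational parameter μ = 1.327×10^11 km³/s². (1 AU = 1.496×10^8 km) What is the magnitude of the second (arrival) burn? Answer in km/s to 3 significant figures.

In km: r₁ = 3.74 × 1.496×10^8 = 5.59504×10^8 km; r₂ = 1.01 × 1.496×10^8 = 1.51096×10^8 km.
The Hohmann ellipse has a_t = (r₁ + r₂)/2 = 3.553×10^8 km.
Circular speed at r = 1.51096×10^8 km: v_c = √(μ/r) = 29.635 km/s.
Vis-viva on the transfer ellipse at r = 1.51096×10^8 km gives v_t = √[μ(2/r − 1/a_t)] = 37.189 km/s.
Δv₂ = |v_t − v_c| = |37.189 − 29.635| = 7.554 km/s.

Δv₂ = 7.55 km/s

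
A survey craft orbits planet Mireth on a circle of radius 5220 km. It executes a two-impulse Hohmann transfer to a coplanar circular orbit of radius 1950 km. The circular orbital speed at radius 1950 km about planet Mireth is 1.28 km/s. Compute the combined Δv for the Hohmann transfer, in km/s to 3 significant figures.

From the circular-orbit relation v² = μ/r at r = 1950 km: μ = v²r = (1.28)² × 1950 = 3194.88 km³/s².
Semi-major axis of the transfer orbit: a_t = (5220 + 1950)/2 = 3585 km.
At r₁ the circular-orbit speed is v₁ = √(μ/r₁) = 0.782334 km/s.
On the transfer ellipse at r₁, vis-viva equation gives v_a = √[μ(2/r₁ − 1/a_t)] = 0.576985 km/s.
First burn Δv₁ = |v_a − v₁| = 0.20535 km/s.
At r₂, v₂ = √(μ/r₂) = 1.28000 km/s.
Transfer-orbit speed at r₂: v_p = √[μ(2/r₂ − 1/a_t)] = 1.54455 km/s.
Second burn Δv₂ = |v₂ − v_p| = 0.26455 km/s.
Total Δv = Δv₁ + Δv₂ = 0.4699 km/s.

Δv = 0.470 km/s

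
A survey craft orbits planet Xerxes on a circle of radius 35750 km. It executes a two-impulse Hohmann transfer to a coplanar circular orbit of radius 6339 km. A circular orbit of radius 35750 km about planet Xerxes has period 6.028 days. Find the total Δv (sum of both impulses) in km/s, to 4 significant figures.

From Kepler's third law T² = 4π²r³/μ at r = 35750 km, T = 6.028 days = 6.028 × 86400 s = 5.208192×10^5 s: μ = 4π²r³/T² = 6649.88 km³/s².
Semi-major axis of the transfer orbit: a_t = (35750 + 6339)/2 = 21044.5 km.
Circular speed at r₁: v₁ = √(μ/r₁) = √(6649.88/35750) = 0.4313 km/s.
On the transfer ellipse at r₁, v² = μ(2/r − 1/a) gives v_a = √[μ(2/r₁ − 1/a_t)] = 0.2367 km/s.
First burn Δv₁ = |v_a − v₁| = 0.1946 km/s.
Circular speed at r₂: v₂ = √(μ/r₂) = 1.02423 km/s.
Transfer-orbit speed at r₂: v_p = √[μ(2/r₂ − 1/a_t)] = 1.33495 km/s.
Second burn Δv₂ = |v₂ − v_p| = 0.3107 km/s.
Total Δv = Δv₁ + Δv₂ = 0.5053 km/s.

Δv = 0.5053 km/s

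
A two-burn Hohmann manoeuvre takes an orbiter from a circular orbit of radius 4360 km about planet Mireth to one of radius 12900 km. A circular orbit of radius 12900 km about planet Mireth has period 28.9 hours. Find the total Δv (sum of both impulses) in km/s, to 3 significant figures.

Δv = 0.524 km/s

From Kepler's third law T² = 4π²r³/μ at r = 12900 km, T = 28.9 hours = 28.9 × 3600 s = 1.0404×10^5 s: μ = 4π²r³/T² = 7829.39 km³/s².
The Hohmann ellipse has a_t = (r₁ + r₂)/2 = 8630 km.
At r₁ the circular-orbit speed is v₁ = √(μ/r₁) = 1.34005 km/s.
Transfer-orbit speed at r₁ (vis-viva): v_p = √[μ(2/r₁ − 1/a_t)] = 1.63836 km/s.
First burn Δv₁ = |v_p − v₁| = 0.2983 km/s.
Circular speed at r₂: v₂ = √(μ/r₂) = 0.77906 km/s.
Transfer-orbit speed at r₂: v_a = √[μ(2/r₂ − 1/a_t)] = 0.55374 km/s.
Second burn Δv₂ = |v₂ − v_a| = 0.2253 km/s.
Total Δv = Δv₁ + Δv₂ = 0.5236 km/s.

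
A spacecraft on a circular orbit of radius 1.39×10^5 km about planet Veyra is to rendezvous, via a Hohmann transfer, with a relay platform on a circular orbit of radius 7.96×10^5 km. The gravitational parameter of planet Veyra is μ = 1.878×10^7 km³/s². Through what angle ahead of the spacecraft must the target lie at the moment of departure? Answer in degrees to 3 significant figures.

φ = 99.0°

Semi-major axis of the transfer orbit: a_t = (1.390×10^5 + 7.960×10^5)/2 = 4.675×10^5 km.
The half-period of the transfer ellipse is t = π√(a_t³/μ) = 2.317×10^5 s.
Target angular speed ω₂ = √(μ/r₂³) = 6.102×10^-6 rad/s.
Angle swept by the target during transfer: ω₂·t = 1.414 rad = 81.02°.
The spacecraft traverses 180° on the transfer ellipse, so the target must lead by 180° − 81.02° = 99.0°.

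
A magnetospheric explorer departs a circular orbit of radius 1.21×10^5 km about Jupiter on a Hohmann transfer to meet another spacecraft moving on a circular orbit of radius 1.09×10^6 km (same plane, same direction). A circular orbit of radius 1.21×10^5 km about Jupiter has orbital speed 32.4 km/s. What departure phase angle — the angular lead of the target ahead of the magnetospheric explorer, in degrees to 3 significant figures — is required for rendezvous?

From the circular-orbit relation v² = μ/r at r = 1.21×10^5 km: μ = v²r = (32.4)² × 1.21×10^5 = 1.27021×10^8 km³/s².
The Hohmann ellipse has a_t = (r₁ + r₂)/2 = 6.055×10^5 km.
Transfer time t = π√(a_t³/μ) = 1.31336×10^5 s.
The target's mean motion on its circular orbit is ω₂ = √(μ/r₂³) = 9.90371×10^-6 rad/s.
Angle swept by the target during transfer: ω₂·t = 1.30071 rad = 74.53°.
The magnetospheric explorer traverses 180° on the transfer ellipse, so the target must lead by 180° − 74.53° = 105°.

φ = 105°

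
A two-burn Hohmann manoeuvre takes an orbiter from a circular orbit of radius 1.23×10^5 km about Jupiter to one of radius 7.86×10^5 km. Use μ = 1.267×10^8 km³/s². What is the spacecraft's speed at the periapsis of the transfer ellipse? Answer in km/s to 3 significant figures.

v = 42.2 km/s

Semi-major axis of the transfer orbit: a_t = (1.230×10^5 + 7.860×10^5)/2 = 4.545×10^5 km.
At periapsis, r = 1.230×10^5 km.
From the vis-viva equation, v = √[μ(2/r − 1/a_t)] = 42.21 km/s.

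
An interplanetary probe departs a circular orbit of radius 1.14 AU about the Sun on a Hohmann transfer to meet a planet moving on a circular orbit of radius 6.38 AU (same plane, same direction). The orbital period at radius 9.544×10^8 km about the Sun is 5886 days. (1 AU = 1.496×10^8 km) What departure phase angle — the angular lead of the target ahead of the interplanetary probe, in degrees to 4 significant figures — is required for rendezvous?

φ = 98.56°

From Kepler's third law T² = 4π²r³/μ at r = 9.544×10^8 km, T = 5886 days = 5886 × 86400 s = 5.085504×10^8 s: μ = 4π²r³/T² = 1.32704×10^11 km³/s².
In km: r₁ = 1.14 × 1.496×10^8 = 1.70544×10^8 km; r₂ = 6.38 × 1.496×10^8 = 9.54448×10^8 km.
Semi-major axis of the transfer orbit: a_t = (1.70544×10^8 + 9.54448×10^8)/2 = 5.62496×10^8 km.
Transfer time t = π√(a_t³/μ) = 1.15050×10^8 s.
The target's mean motion on its circular orbit is ω₂ = √(μ/r₂³) = 1.23542×10^-8 rad/s.
Angle swept by the target during transfer: ω₂·t = 1.42135 rad = 81.44°.
The interplanetary probe traverses 180° on the transfer ellipse, so the target must lead by 180° − 81.44° = 98.56°.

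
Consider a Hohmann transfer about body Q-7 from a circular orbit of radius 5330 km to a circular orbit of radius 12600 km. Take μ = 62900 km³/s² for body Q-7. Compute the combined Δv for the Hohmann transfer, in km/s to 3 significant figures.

Δv = 1.15 km/s

The Hohmann ellipse has a_t = (r₁ + r₂)/2 = 8965 km.
Circular speed at r₁: v₁ = √(μ/r₁) = √(62900/5330) = 3.4353 km/s.
Transfer-orbit speed at r₁ (vis-viva equation): v_p = √[μ(2/r₁ − 1/a_t)] = 4.0726 km/s.
First burn Δv₁ = |v_p − v₁| = 0.6373 km/s.
At r₂, v₂ = √(μ/r₂) = 2.2343 km/s.
Transfer-orbit speed at r₂: v_a = √[μ(2/r₂ − 1/a_t)] = 1.7228 km/s.
Second burn Δv₂ = |v₂ − v_a| = 0.5115 km/s.
Δv = Δv₁ + Δv₂ = 0.6373 + 0.5115 = 1.149 km/s.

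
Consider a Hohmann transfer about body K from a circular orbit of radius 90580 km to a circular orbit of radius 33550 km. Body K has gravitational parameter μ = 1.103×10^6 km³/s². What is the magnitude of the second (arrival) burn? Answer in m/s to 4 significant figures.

Semi-major axis of the transfer orbit: a_t = (90580 + 33550)/2 = 62065 km.
Circular speed at r = 33550 km: v_c = √(μ/r) = 5.734 km/s.
Vis-viva on the transfer ellipse at r = 33550 km gives v_t = √[μ(2/r − 1/a_t)] = 6.927 km/s.
Δv₂ = |v_t − v_c| = |6.927 − 5.734| = 1.193 km/s.

Δv₂ = 1193 m/s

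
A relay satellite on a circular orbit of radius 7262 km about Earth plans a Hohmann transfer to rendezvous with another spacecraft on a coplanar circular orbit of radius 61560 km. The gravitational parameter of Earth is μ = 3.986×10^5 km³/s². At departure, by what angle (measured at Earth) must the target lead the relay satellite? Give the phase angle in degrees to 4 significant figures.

φ = 104.8°

Transfer-ellipse semi-major axis a_t = (r₁ + r₂)/2 = (7262 + 61560)/2 = 34411 km.
Transfer time t = π√(a_t³/μ) = 31760 s.
Target angular speed ω₂ = √(μ/r₂³) = 4.134×10^-5 rad/s.
Angle swept by the target during transfer: ω₂·t = 1.313 rad = 75.23°.
Arrival is 180° from departure on the ellipse, so φ = 180° − 75.23° = 104.8°.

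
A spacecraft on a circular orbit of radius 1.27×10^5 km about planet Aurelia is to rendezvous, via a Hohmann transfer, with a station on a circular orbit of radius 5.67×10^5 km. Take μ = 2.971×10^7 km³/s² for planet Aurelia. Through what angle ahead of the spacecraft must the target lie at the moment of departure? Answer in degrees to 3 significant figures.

φ = 93.8°

Transfer-ellipse semi-major axis a_t = (r₁ + r₂)/2 = (1.270×10^5 + 5.670×10^5)/2 = 3.470×10^5 km.
Transfer time t = π√(a_t³/μ) = 1.1781×10^5 s.
The target's mean motion on its circular orbit is ω₂ = √(μ/r₂³) = 1.2767×10^-5 rad/s.
Angle swept by the target during transfer: ω₂·t = 1.5041 rad = 86.18°.
The spacecraft traverses 180° on the transfer ellipse, so the target must lead by 180° − 86.18° = 93.8°.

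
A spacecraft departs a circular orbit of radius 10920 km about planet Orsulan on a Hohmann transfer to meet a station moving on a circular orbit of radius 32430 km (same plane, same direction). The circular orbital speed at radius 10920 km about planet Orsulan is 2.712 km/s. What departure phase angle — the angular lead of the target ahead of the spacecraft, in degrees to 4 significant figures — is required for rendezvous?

From the circular-orbit relation v² = μ/r at r = 10920 km: μ = v²r = (2.712)² × 10920 = 80316.0 km³/s².
Semi-major axis of the transfer orbit: a_t = (10920 + 32430)/2 = 21675 km.
The half-period of the transfer ellipse is t = π√(a_t³/μ) = 35374 s.
Target angular speed ω₂ = √(μ/r₂³) = 4.8527×10^-5 rad/s.
Angle swept by the target during transfer: ω₂·t = 1.7166 rad = 98.35°.
Arrival is 180° from departure on the ellipse, so φ = 180° − 98.35° = 81.65°.

φ = 81.65°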